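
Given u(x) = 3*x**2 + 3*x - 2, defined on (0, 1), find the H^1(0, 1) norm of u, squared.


||u||_{H^1}^2 = 423/10

The H^1 norm (squared) on an interval (0, L) is
  ||u||_{H^1}^2 = ∫_0^L u(x)^2 dx + ∫_0^L u'(x)^2 dx.
Compute u'(x) = 6*x + 3.
Then u(x)^2 = 9*x**4 + 18*x**3 - 3*x**2 - 12*x + 4 and u'(x)^2 = 36*x**2 + 36*x + 9.
Integrate each monomial from 0 to 1 using ∫_0^1 c·x^n dx = c·1^(n+1)/(n+1):
  ∫_0^1 u(x)^2 dx = ∫_0^1 (9*x^4 + 18*x^3 - 3*x^2 - 12*x + 4) dx. Term by term:
    ∫_0^1 9*x^4 dx = 9/5;  ∫_0^1 18*x^3 dx = 9/2;  ∫_0^1 -3*x^2 dx = -1;
    ∫_0^1 -12*x dx = -6;  ∫_0^1 4 dx = 4.
  Sum: 9/5 + 9/2 − 1 − 6 + 4 = 33/10.
  ∫_0^1 u'(x)^2 dx = ∫_0^1 (36*x^2 + 36*x + 9) dx. Term by term:
    ∫_0^1 36*x^2 dx = 12;  ∫_0^1 36*x dx = 18;  ∫_0^1 9 dx = 9.
  Sum: 12 + 18 + 9 = 39.
Adding: ||u||_{H^1}^2 = 33/10 + 39 = 423/10.


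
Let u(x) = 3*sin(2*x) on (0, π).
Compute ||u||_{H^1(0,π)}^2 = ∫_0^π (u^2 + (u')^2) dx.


||u||_{H^1(0,π)}^2 = 45*π/2

u'(x) = 6*cos(2*x).
Expand u² and (u')² and integrate term by term on (0, π), using: for integers n ≥ 1, ∫_0^π sin²(nx) dx = ∫_0^π cos²(nx) dx = π/2; for n ≠ n', ∫_0^π sin(nx)sin(n'x) dx = ∫_0^π cos(nx)cos(n'x) dx = 0; and by product-to-sum, ∫_0^π sin(nx)cos(n'x) dx = ½∫_0^π [sin((n+n')x) + sin((n−n')x)] dx, which is 0 when n+n' is even and 2n/(n²−n'²) when n+n' is odd (it need not vanish on (0, π)).
  u² squared terms: (3)²·∫sin(2x)² dx = 9·π/2 = 9*π/2.
  So ∫_0^π u² dx = 9*π/2.
  (u')² squared terms: (6)²·∫cos(2x)² dx = 36·π/2 = 18*π.
  So ∫_0^π (u')² dx = 18*π.
||u||_{H^1}^2 = (9*π/2) + (18*π) = 45*π/2.


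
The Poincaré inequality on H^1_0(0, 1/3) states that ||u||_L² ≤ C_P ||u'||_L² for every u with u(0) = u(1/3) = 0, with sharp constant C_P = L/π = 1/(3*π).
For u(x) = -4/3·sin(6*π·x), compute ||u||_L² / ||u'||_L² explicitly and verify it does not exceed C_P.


||u||_L² / ||u'||_L² = 1/(6*π) < C_P = 1/(3*π).

u(x) = -4/3·sin(6*π·x), so u'(x) = -8*π*cos(6*π*x).
Writing u(x) = A·sin(kπx/L) with A = -4/3 and k = 2, use ∫_0^L sin²(kπx/L) dx = L/2 and ∫_0^L cos²(kπx/L) dx = L/2.
u² = 16/9·sin²(6*π·x) and (u')² = 64*π^2·cos²(6*π·x), and each of sin², cos² integrates to L/2 = 1/6 over (0, 1/3).
∫_0^1/3 u² dx = 8/27, so ||u||_L² = 2*sqrt(6)/9.
∫_0^1/3 (u')² dx = 32*π^2/3, so ||u'||_L² = 4*sqrt(6)*π/3.
Ratio ||u||_L² / ||u'||_L² = 1/(6*π).
Sharp Poincaré constant on H^1_0(0, 1/3) is C_P = L/π = 1/(3*π), achieved by sin(3*π·x).
This is the k = 2 harmonic; the ratio L/(kπ) is strictly less than C_P = L/π, consistent with the sharp inequality ||u||_L² ≤ C_P ||u'||_L².


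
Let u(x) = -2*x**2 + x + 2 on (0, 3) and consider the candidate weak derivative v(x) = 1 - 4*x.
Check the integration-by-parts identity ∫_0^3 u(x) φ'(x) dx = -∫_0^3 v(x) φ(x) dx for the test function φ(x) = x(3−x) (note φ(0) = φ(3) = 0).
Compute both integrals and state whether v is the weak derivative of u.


LHS = 45/2, RHS = 45/2. Yes, v = u' weakly.

u(x) = -2*x**2 + x + 2, classical derivative u'(x) = 1 - 4*x.
φ(x) = x(3−x), so φ'(x) = 3 - 2*x.
Note φ(0) = φ(3) = 0, so the boundary term u·φ vanishes.
LHS = ∫_0^3 u(x) φ'(x) dx = ∫_0^3 (4*x^3 - 8*x^2 - x + 6) dx. Term by term:
  ∫_0^3 4*x^3 dx = 81;  ∫_0^3 -8*x^2 dx = -72;  ∫_0^3 -x dx = -9/2;
  ∫_0^3 6 dx = 18.
Sum: 81 − 72 − 9/2 + 18 = 45/2.
So LHS = 45/2.
∫_0^3 v(x) φ(x) dx = ∫_0^3 (4*x^3 - 13*x^2 + 3*x) dx. Term by term:
  ∫_0^3 4*x^3 dx = 81;  ∫_0^3 -13*x^2 dx = -117;  ∫_0^3 3*x dx = 27/2.
Sum: 81 − 117 + 27/2 = -45/2.
So RHS = -∫_0^3 v(x) φ(x) dx = 45/2.
LHS = RHS, so the identity holds for this test φ.
Moreover u is smooth here and v(x) = u'(x) = 1 - 4*x pointwise, so the identity holds for every test function. Hence v is the weak derivative of u.


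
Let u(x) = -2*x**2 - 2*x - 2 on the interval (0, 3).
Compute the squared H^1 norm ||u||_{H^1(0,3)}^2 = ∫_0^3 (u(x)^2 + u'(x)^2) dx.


||u||_{H^1}^2 = 3702/5

The H^1 norm (squared) on an interval (0, L) is
  ||u||_{H^1}^2 = ∫_0^L u(x)^2 dx + ∫_0^L u'(x)^2 dx.
Compute u'(x) = -4*x - 2.
Then u(x)^2 = 4*x**4 + 8*x**3 + 12*x**2 + 8*x + 4 and u'(x)^2 = 16*x**2 + 16*x + 4.
Integrate each monomial from 0 to 3 using ∫_0^3 c·x^n dx = c·3^(n+1)/(n+1):
  ∫_0^3 u(x)^2 dx = ∫_0^3 (4*x^4 + 8*x^3 + 12*x^2 + 8*x + 4) dx. Term by term:
    ∫_0^3 4*x^4 dx = 972/5;  ∫_0^3 8*x^3 dx = 162;  ∫_0^3 12*x^2 dx = 108;
    ∫_0^3 8*x dx = 36;  ∫_0^3 4 dx = 12.
  Sum: 972/5 + 162 + 108 + 36 + 12 = 2562/5.
  ∫_0^3 u'(x)^2 dx = ∫_0^3 (16*x^2 + 16*x + 4) dx. Term by term:
    ∫_0^3 16*x^2 dx = 144;  ∫_0^3 16*x dx = 72;  ∫_0^3 4 dx = 12.
  Sum: 144 + 72 + 12 = 228.
Adding: ||u||_{H^1}^2 = 2562/5 + 228 = 3702/5.


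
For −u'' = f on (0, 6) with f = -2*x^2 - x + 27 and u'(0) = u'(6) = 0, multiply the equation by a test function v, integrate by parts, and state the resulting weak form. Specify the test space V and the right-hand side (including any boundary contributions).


V = H^1(0, 6) (no boundary constraint on v; u is determined up to an additive constant); weak form: ∫_0^6 u'v' dx = ∫_0^6 (-2*x^2 - x + 27) v dx for all v ∈ V.

Multiply both sides by a test function v and integrate from 0 to 6:
  ∫_0^6 −u''(x) v(x) dx = ∫_0^6 f(x) v(x) dx.
Integrate the LHS by parts once:
  ∫_0^6 −u'' v dx = −[u'(x) v(x)]_0^6 + ∫_0^6 u'(x) v'(x) dx.
Thus ∫_0^6 u'(x) v'(x) dx = ∫_0^6 f(x) v(x) dx + [u'(x) v(x)]_0^6.
Choose V so that boundary terms are either known or forced to vanish.
u has homogeneous Neumann: u'(0) = u'(6) = 0. So [u' v]_0^6 = 0·v(6) − 0·v(0) = 0 for any v; take V = H^1(0, 6).
Weak formulation: find u (satisfying any essential BC) such that ∫_0^6 u'(x) v'(x) dx = ∫_0^6 f v dx for all v ∈ V (homogeneous Neumann, so boundary terms vanish).
Substituting f(x) = -2*x^2 - x + 27, the right-hand side is ∫_0^6 (-2*x^2 - x + 27) v dx.
Compatibility check (pure Neumann): taking v ≡ 1 ∈ V gives 0 = ∫_0^6 f dx + (0) − (0), i.e. ∫_0^6 f dx must equal u'(0) − u'(6) = 0. Indeed ∫_0^6 (-2*x^2 - x + 27) dx = 0, so the data are compatible. The solution is then unique only up to an additive constant (fix it e.g. by requiring ∫_0^6 u dx = 0).


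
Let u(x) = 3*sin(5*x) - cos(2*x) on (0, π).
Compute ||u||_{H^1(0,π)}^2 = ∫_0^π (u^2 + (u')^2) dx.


||u||_{H^1(0,π)}^2 = -100/7 + 239*π/2

u'(x) = 2*sin(2*x) + 15*cos(5*x).
Expand u² and (u')² and integrate term by term on (0, π), using: for integers n ≥ 1, ∫_0^π sin²(nx) dx = ∫_0^π cos²(nx) dx = π/2; for n ≠ n', ∫_0^π sin(nx)sin(n'x) dx = ∫_0^π cos(nx)cos(n'x) dx = 0; and by product-to-sum, ∫_0^π sin(nx)cos(n'x) dx = ½∫_0^π [sin((n+n')x) + sin((n−n')x)] dx, which is 0 when n+n' is even and 2n/(n²−n'²) when n+n' is odd (it need not vanish on (0, π)).
  u² squared terms: (-1)²·∫cos(2x)² dx = 1·π/2 = π/2;  (3)²·∫sin(5x)² dx = 9·π/2 = 9*π/2.
  u² cross terms: 2·(-1)·(3)·∫cos(2x)·sin(5x) dx = -6·(10/21) = -20/7.
  So ∫_0^π u² dx = π/2 + 9*π/2 − 20/7 = -20/7 + 5*π.
  (u')² squared terms: (2)²·∫sin(2x)² dx = 4·π/2 = 2*π;  (15)²·∫cos(5x)² dx = 225·π/2 = 225*π/2.
  (u')² cross terms: 2·(2)·(15)·∫sin(2x)·cos(5x) dx = 60·(-4/21) = -80/7.
  So ∫_0^π (u')² dx = 2*π + 225*π/2 − 80/7 = -80/7 + 229*π/2.
||u||_{H^1}^2 = (-20/7 + 5*π) + (-80/7 + 229*π/2) = -100/7 + 239*π/2.


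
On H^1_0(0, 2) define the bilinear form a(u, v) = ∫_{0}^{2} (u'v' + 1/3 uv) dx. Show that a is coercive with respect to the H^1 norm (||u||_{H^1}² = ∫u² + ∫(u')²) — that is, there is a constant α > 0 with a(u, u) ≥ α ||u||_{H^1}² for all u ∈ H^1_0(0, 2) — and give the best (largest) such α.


α = (4/3 + π^2)/(4 + π^2)

Coercivity of a(·,·) on H^1_0(0, 2) means a(u, u) ≥ α ||u||_{H^1}² for every u ∈ H^1_0.
The interval has length L = 2, and Poincaré/coercivity depend only on L. Here a(u, u) = ∫(u')² + (1/3)·∫u².
Here 0 < c = 1/3 < 1. The condition a(u,u) ≥ α||u||_{H^1}² reads (1−α)∫(u')² ≥ (α−c)∫u². Any admissible α is ≤ 1 (rapidly oscillating u have ∫u²/∫(u')² → 0), and α = 1 would force 0 ≥ (1−c)∫u², impossible since c < 1; so 1−α > 0. By the sharp Poincaré inequality on H^1_0 of an interval of length L, ∫(u')² ≥ (π/L)²∫u² with equality for the first sine mode sin(π(x−x₀)/L) (x₀ the left endpoint), so the inequality holds for all u iff (1−α)(π/L)² ≥ α − c, i.e. α ≤ ((π/L)² + c)/((π/L)² + 1) = (1 + c(L/π)²)/(1 + (L/π)²). With (π/L)² = π^2/4 and c = 1/3, the largest admissible constant is α = ((π/L)² + c)/((π/L)² + 1).
Simplifying, α = (4/3 + π^2)/(4 + π^2).


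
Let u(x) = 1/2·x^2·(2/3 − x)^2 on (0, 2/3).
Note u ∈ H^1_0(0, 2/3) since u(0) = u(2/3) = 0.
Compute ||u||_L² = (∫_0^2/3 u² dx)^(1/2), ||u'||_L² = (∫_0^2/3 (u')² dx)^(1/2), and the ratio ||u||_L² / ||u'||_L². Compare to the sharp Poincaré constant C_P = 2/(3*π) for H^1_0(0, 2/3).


||u||_L² / ||u'||_L² = sqrt(3)/9 < C_P = 2/(3*π).

u(x) = 1/2·x^2·(2/3 − x)^2, so u'(x) = 2*x*(3*x - 2)*(3*x - 1)/9.
u(x) = 1/2·x^2·(2/3 − x)^2 vanishes at x = 0 and x = 2/3, so u ∈ H^1_0(0, 2/3). Differentiate via the product rule and integrate the resulting polynomials term by term.
  ∫_0^2/3 u² dx = ∫_0^2/3 (x^8/4 - 2*x^7/3 + 2*x^6/3 - 8*x^5/27 + 4*x^4/81) dx. Term by term:
    ∫_0^2/3 x^8/4 dx = 128/177147;  ∫_0^2/3 -2*x^7/3 dx = -64/19683;  ∫_0^2/3 2*x^6/3 dx = 256/45927;
    ∫_0^2/3 -8*x^5/27 dx = -256/59049;  ∫_0^2/3 4*x^4/81 dx = 128/98415.
  Sum: 128/177147 − 64/19683 + 256/45927 − 256/59049 + 128/98415 = 64/6200145.
  ∫_0^2/3 (u')² dx = ∫_0^2/3 (4*x^6 - 8*x^5 + 52*x^4/9 - 16*x^3/9 + 16*x^2/81) dx. Term by term:
    ∫_0^2/3 4*x^6 dx = 512/15309;  ∫_0^2/3 -8*x^5 dx = -256/2187;  ∫_0^2/3 52*x^4/9 dx = 1664/10935;
    ∫_0^2/3 -16*x^3/9 dx = -64/729;  ∫_0^2/3 16*x^2/81 dx = 128/6561.
  Sum: 512/15309 − 256/2187 + 1664/10935 − 64/729 + 128/6561 = 64/229635.
∫_0^2/3 u² dx = 64/6200145, so ||u||_L² = 8*sqrt(105)/25515.
∫_0^2/3 (u')² dx = 64/229635, so ||u'||_L² = 8*sqrt(35)/2835.
Ratio ||u||_L² / ||u'||_L² = sqrt(3)/9.
Sharp Poincaré constant on H^1_0(0, 2/3) is C_P = L/π = 2/(3*π), achieved by sin(3*π/2·x).
A polynomial bump cannot attain the sharp Poincaré constant (only the first sine eigenfunction does), so the ratio is strictly less than C_P, consistent with ||u||_L² ≤ C_P ||u'||_L².


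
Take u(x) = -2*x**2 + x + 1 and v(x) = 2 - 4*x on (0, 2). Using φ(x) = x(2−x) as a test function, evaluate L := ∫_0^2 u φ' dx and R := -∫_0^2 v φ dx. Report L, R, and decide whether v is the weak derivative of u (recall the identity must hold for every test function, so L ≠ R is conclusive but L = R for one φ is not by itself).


LHS = 4, RHS = 8/3. No, v is not the weak derivative of u.

u(x) = -2*x**2 + x + 1, classical derivative u'(x) = 1 - 4*x.
φ(x) = x(2−x), so φ'(x) = 2 - 2*x.
Note φ(0) = φ(2) = 0, so the boundary term u·φ vanishes.
LHS = ∫_0^2 u(x) φ'(x) dx = ∫_0^2 (4*x^3 - 6*x^2 + 2) dx. Term by term:
  ∫_0^2 4*x^3 dx = 16;  ∫_0^2 -6*x^2 dx = -16;  ∫_0^2 2 dx = 4.
Sum: 16 − 16 + 4 = 4.
So LHS = 4.
∫_0^2 v(x) φ(x) dx = ∫_0^2 (4*x^3 - 10*x^2 + 4*x) dx. Term by term:
  ∫_0^2 4*x^3 dx = 16;  ∫_0^2 -10*x^2 dx = -80/3;  ∫_0^2 4*x dx = 8.
Sum: 16 − 80/3 + 8 = -8/3.
So RHS = -∫_0^2 v(x) φ(x) dx = 8/3.
LHS − RHS = 4/3 ≠ 0, so the identity fails.
(For a valid weak derivative the identity must hold for EVERY test function, in particular this one. The failure shows v is NOT the weak derivative of u.)
Correct weak derivative would be u'(x) = 1 - 4*x.


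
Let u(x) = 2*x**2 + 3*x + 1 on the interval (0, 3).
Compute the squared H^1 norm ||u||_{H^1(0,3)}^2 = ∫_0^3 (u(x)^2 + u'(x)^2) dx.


||u||_{H^1}^2 = 4317/5

The H^1 norm (squared) on an interval (0, L) is
  ||u||_{H^1}^2 = ∫_0^L u(x)^2 dx + ∫_0^L u'(x)^2 dx.
Compute u'(x) = 4*x + 3.
Then u(x)^2 = 4*x**4 + 12*x**3 + 13*x**2 + 6*x + 1 and u'(x)^2 = 16*x**2 + 24*x + 9.
Integrate each monomial from 0 to 3 using ∫_0^3 c·x^n dx = c·3^(n+1)/(n+1):
  ∫_0^3 u(x)^2 dx = ∫_0^3 (4*x^4 + 12*x^3 + 13*x^2 + 6*x + 1) dx. Term by term:
    ∫_0^3 4*x^4 dx = 972/5;  ∫_0^3 12*x^3 dx = 243;  ∫_0^3 13*x^2 dx = 117;
    ∫_0^3 6*x dx = 27;  ∫_0^3 1 dx = 3.
  Sum: 972/5 + 243 + 117 + 27 + 3 = 2922/5.
  ∫_0^3 u'(x)^2 dx = ∫_0^3 (16*x^2 + 24*x + 9) dx. Term by term:
    ∫_0^3 16*x^2 dx = 144;  ∫_0^3 24*x dx = 108;  ∫_0^3 9 dx = 27.
  Sum: 144 + 108 + 27 = 279.
Adding: ||u||_{H^1}^2 = 2922/5 + 279 = 4317/5.


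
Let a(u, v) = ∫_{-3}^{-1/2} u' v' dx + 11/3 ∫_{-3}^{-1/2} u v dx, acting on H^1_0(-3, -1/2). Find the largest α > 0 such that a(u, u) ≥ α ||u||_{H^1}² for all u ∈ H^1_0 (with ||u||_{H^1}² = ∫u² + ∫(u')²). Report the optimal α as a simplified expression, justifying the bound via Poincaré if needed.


α = 1

Coercivity of a(·,·) on H^1_0(-3, -1/2) means a(u, u) ≥ α ||u||_{H^1}² for every u ∈ H^1_0.
The interval has length L = 5/2, and Poincaré/coercivity depend only on L. Here a(u, u) = ∫(u')² + (11/3)·∫u².
Here c = 11/3 ≥ 1, so a(u,u) = ∫(u')² + c∫u² ≥ ∫(u')² + ∫u² = ||u||_{H^1}², i.e. α = 1 works. No larger α is possible: a(u,u) ≥ α||u||_{H^1}² means (1−α)∫(u')² ≥ (α−c)∫u², and for the modes u_n = sin(nπ(x−x₀)/L) (x₀ the left endpoint) one has ∫u_n²/∫(u_n')² = (L/(nπ))² → 0, so a(u_n,u_n)/||u_n||_{H^1}² → 1. Hence the optimal constant is α = 1.
Therefore α = 1.


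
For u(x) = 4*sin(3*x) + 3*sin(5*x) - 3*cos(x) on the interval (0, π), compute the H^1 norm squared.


||u||_{H^1(0,π)}^2 = 206*π

u'(x) = 3*sin(x) + 12*cos(3*x) + 15*cos(5*x).
Expand u² and (u')² and integrate term by term on (0, π), using: for integers n ≥ 1, ∫_0^π sin²(nx) dx = ∫_0^π cos²(nx) dx = π/2; for n ≠ n', ∫_0^π sin(nx)sin(n'x) dx = ∫_0^π cos(nx)cos(n'x) dx = 0; and by product-to-sum, ∫_0^π sin(nx)cos(n'x) dx = ½∫_0^π [sin((n+n')x) + sin((n−n')x)] dx, which is 0 when n+n' is even and 2n/(n²−n'²) when n+n' is odd (it need not vanish on (0, π)).
  u² squared terms: (-3)²·∫cos(x)² dx = 9·π/2 = 9*π/2;  (3)²·∫sin(5x)² dx = 9·π/2 = 9*π/2;  (4)²·∫sin(3x)² dx = 16·π/2 = 8*π.
  u² cross terms: 2·(-3)·(3)·∫cos(x)·sin(5x) dx = -18·(0) = 0;  2·(-3)·(4)·∫cos(x)·sin(3x) dx = -24·(0) = 0;  2·(3)·(4)·∫sin(5x)·sin(3x) dx = 24·(0) = 0.
  So ∫_0^π u² dx = 9*π/2 + 9*π/2 + 8*π + 0 + 0 + 0 = 17*π.
  (u')² squared terms: (3)²·∫sin(x)² dx = 9·π/2 = 9*π/2;  (12)²·∫cos(3x)² dx = 144·π/2 = 72*π;  (15)²·∫cos(5x)² dx = 225·π/2 = 225*π/2.
  (u')² cross terms: 2·(3)·(12)·∫sin(x)·cos(3x) dx = 72·(0) = 0;  2·(3)·(15)·∫sin(x)·cos(5x) dx = 90·(0) = 0;  2·(12)·(15)·∫cos(3x)·cos(5x) dx = 360·(0) = 0.
  So ∫_0^π (u')² dx = 9*π/2 + 72*π + 225*π/2 + 0 + 0 + 0 = 189*π.
||u||_{H^1}^2 = (17*π) + (189*π) = 206*π.


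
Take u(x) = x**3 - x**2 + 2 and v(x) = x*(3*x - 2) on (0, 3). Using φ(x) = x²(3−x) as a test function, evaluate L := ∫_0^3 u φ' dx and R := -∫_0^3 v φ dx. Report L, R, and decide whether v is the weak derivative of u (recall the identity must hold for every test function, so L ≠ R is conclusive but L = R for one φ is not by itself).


LHS = -243/5, RHS = -243/5. Yes, v = u' weakly.

u(x) = x**3 - x**2 + 2, classical derivative u'(x) = 3*x**2 - 2*x.
φ(x) = x²(3−x), so φ'(x) = 3*x*(2 - x).
Note φ(0) = φ(3) = 0, so the boundary term u·φ vanishes.
LHS = ∫_0^3 u(x) φ'(x) dx = ∫_0^3 (-3*x^5 + 9*x^4 - 6*x^3 - 6*x^2 + 12*x) dx. Term by term:
  ∫_0^3 -3*x^5 dx = -729/2;  ∫_0^3 9*x^4 dx = 2187/5;  ∫_0^3 -6*x^3 dx = -243/2;
  ∫_0^3 -6*x^2 dx = -54;  ∫_0^3 12*x dx = 54.
Sum: -729/2 + 2187/5 − 243/2 − 54 + 54 = -243/5.
So LHS = -243/5.
∫_0^3 v(x) φ(x) dx = ∫_0^3 (-3*x^5 + 11*x^4 - 6*x^3) dx. Term by term:
  ∫_0^3 -3*x^5 dx = -729/2;  ∫_0^3 11*x^4 dx = 2673/5;  ∫_0^3 -6*x^3 dx = -243/2.
Sum: -729/2 + 2673/5 − 243/2 = 243/5.
So RHS = -∫_0^3 v(x) φ(x) dx = -243/5.
LHS = RHS, so the identity holds for this test φ.
Moreover u is smooth here and v(x) = u'(x) = 3*x**2 - 2*x pointwise, so the identity holds for every test function. Hence v is the weak derivative of u.


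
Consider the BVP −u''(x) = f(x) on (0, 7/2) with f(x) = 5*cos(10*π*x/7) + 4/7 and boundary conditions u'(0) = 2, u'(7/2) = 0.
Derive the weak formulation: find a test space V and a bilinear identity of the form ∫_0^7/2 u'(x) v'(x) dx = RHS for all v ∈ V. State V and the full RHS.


V = H^1(0, 7/2) (v unrestricted at boundary; u is determined up to an additive constant); weak form: ∫_0^7/2 u'v' dx = ∫_0^7/2 (5*cos(10*π*x/7) + 4/7) v dx − 2·v(0) for all v ∈ V.

Multiply both sides by a test function v and integrate from 0 to 7/2:
  ∫_0^7/2 −u''(x) v(x) dx = ∫_0^7/2 f(x) v(x) dx.
Integrate the LHS by parts once:
  ∫_0^7/2 −u'' v dx = −[u'(x) v(x)]_0^7/2 + ∫_0^7/2 u'(x) v'(x) dx.
Thus ∫_0^7/2 u'(x) v'(x) dx = ∫_0^7/2 f(x) v(x) dx + [u'(x) v(x)]_0^7/2.
Choose V so that boundary terms are either known or forced to vanish.
u has inhomogeneous Neumann u'(0) = 2, u'(7/2) = 0. [u' v]_0^7/2 = (0)·v(7/2) − (2)·v(0) = − 2·v(0). Take V = H^1(0, 7/2); boundary term becomes part of RHS.
Weak formulation: find u (satisfying any essential BC) such that ∫_0^7/2 u'(x) v'(x) dx = ∫_0^7/2 f v dx − 2·v(0) for all v ∈ V (Neumann data are natural BCs: they enter the RHS as boundary terms).
Substituting f(x) = 5*cos(10*π*x/7) + 4/7, the right-hand side is ∫_0^7/2 (5*cos(10*π*x/7) + 4/7) v dx − 2·v(0).
Compatibility check (pure Neumann): taking v ≡ 1 ∈ V gives 0 = ∫_0^7/2 f dx + (0) − (2), i.e. ∫_0^7/2 f dx must equal u'(0) − u'(7/2) = 2. Indeed ∫_0^7/2 (5*cos(10*π*x/7) + 4/7) dx = 2, so the data are compatible. The solution is then unique only up to an additive constant (fix it e.g. by requiring ∫_0^7/2 u dx = 0).


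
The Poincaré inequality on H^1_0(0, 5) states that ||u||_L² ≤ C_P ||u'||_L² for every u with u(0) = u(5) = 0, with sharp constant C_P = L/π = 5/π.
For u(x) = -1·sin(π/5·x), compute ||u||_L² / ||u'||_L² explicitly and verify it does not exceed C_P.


||u||_L² / ||u'||_L² = 5/π = C_P.

u(x) = -1·sin(π/5·x), so u'(x) = -π*cos(π*x/5)/5.
Writing u(x) = A·sin(kπx/L) with A = -1 and k = 1, use ∫_0^L sin²(kπx/L) dx = L/2 and ∫_0^L cos²(kπx/L) dx = L/2.
u² = 1·sin²(π/5·x) and (u')² = π^2/25·cos²(π/5·x), and each of sin², cos² integrates to L/2 = 5/2 over (0, 5).
∫_0^5 u² dx = 5/2, so ||u||_L² = sqrt(10)/2.
∫_0^5 (u')² dx = π^2/10, so ||u'||_L² = sqrt(10)*π/10.
Ratio ||u||_L² / ||u'||_L² = 5/π.
Sharp Poincaré constant on H^1_0(0, 5) is C_P = L/π = 5/π, achieved by sin(π/5·x).
This is the k = 1 eigenfunction (up to amplitude), so the ratio equals the sharp Poincaré constant exactly.


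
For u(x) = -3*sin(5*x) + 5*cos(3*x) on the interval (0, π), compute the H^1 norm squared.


||u||_{H^1(0,π)}^2 = 242*π

u'(x) = -15*sin(3*x) - 15*cos(5*x).
Expand u² and (u')² and integrate term by term on (0, π), using: for integers n ≥ 1, ∫_0^π sin²(nx) dx = ∫_0^π cos²(nx) dx = π/2; for n ≠ n', ∫_0^π sin(nx)sin(n'x) dx = ∫_0^π cos(nx)cos(n'x) dx = 0; and by product-to-sum, ∫_0^π sin(nx)cos(n'x) dx = ½∫_0^π [sin((n+n')x) + sin((n−n')x)] dx, which is 0 when n+n' is even and 2n/(n²−n'²) when n+n' is odd (it need not vanish on (0, π)).
  u² squared terms: (-3)²·∫sin(5x)² dx = 9·π/2 = 9*π/2;  (5)²·∫cos(3x)² dx = 25·π/2 = 25*π/2.
  u² cross terms: 2·(-3)·(5)·∫sin(5x)·cos(3x) dx = -30·(0) = 0.
  So ∫_0^π u² dx = 9*π/2 + 25*π/2 + 0 = 17*π.
  (u')² squared terms: (-15)²·∫cos(5x)² dx = 225·π/2 = 225*π/2;  (-15)²·∫sin(3x)² dx = 225·π/2 = 225*π/2.
  (u')² cross terms: 2·(-15)·(-15)·∫cos(5x)·sin(3x) dx = 450·(0) = 0.
  So ∫_0^π (u')² dx = 225*π/2 + 225*π/2 + 0 = 225*π.
||u||_{H^1}^2 = (17*π) + (225*π) = 242*π.


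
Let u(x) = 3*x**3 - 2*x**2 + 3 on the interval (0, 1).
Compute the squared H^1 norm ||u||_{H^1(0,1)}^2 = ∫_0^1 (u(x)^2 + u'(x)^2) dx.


||u||_{H^1}^2 = 551/42

The H^1 norm (squared) on an interval (0, L) is
  ||u||_{H^1}^2 = ∫_0^L u(x)^2 dx + ∫_0^L u'(x)^2 dx.
Compute u'(x) = 9*x**2 - 4*x.
Then u(x)^2 = 9*x**6 - 12*x**5 + 4*x**4 + 18*x**3 - 12*x**2 + 9 and u'(x)^2 = 81*x**4 - 72*x**3 + 16*x**2.
Integrate each monomial from 0 to 1 using ∫_0^1 c·x^n dx = c·1^(n+1)/(n+1):
  ∫_0^1 u(x)^2 dx = ∫_0^1 (9*x^6 - 12*x^5 + 4*x^4 + 18*x^3 - 12*x^2 + 9) dx. Term by term:
    ∫_0^1 9*x^6 dx = 9/7;  ∫_0^1 -12*x^5 dx = -2;  ∫_0^1 4*x^4 dx = 4/5;
    ∫_0^1 18*x^3 dx = 9/2;  ∫_0^1 -12*x^2 dx = -4;  ∫_0^1 9 dx = 9.
  Sum: 9/7 − 2 + 4/5 + 9/2 − 4 + 9 = 671/70.
  ∫_0^1 u'(x)^2 dx = ∫_0^1 (81*x^4 - 72*x^3 + 16*x^2) dx. Term by term:
    ∫_0^1 81*x^4 dx = 81/5;  ∫_0^1 -72*x^3 dx = -18;  ∫_0^1 16*x^2 dx = 16/3.
  Sum: 81/5 − 18 + 16/3 = 53/15.
Adding: ||u||_{H^1}^2 = 671/70 + 53/15 = 551/42.


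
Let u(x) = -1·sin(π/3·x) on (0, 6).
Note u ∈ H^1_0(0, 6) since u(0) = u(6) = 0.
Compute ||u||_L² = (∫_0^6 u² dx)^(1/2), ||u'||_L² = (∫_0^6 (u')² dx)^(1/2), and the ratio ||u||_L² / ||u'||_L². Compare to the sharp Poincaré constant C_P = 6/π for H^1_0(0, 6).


||u||_L² / ||u'||_L² = 3/π < C_P = 6/π.

u(x) = -1·sin(π/3·x), so u'(x) = -π*cos(π*x/3)/3.
Writing u(x) = A·sin(kπx/L) with A = -1 and k = 2, use ∫_0^L sin²(kπx/L) dx = L/2 and ∫_0^L cos²(kπx/L) dx = L/2.
u² = 1·sin²(π/3·x) and (u')² = π^2/9·cos²(π/3·x), and each of sin², cos² integrates to L/2 = 3 over (0, 6).
∫_0^6 u² dx = 3, so ||u||_L² = sqrt(3).
∫_0^6 (u')² dx = π^2/3, so ||u'||_L² = sqrt(3)*π/3.
Ratio ||u||_L² / ||u'||_L² = 3/π.
Sharp Poincaré constant on H^1_0(0, 6) is C_P = L/π = 6/π, achieved by sin(π/6·x).
This is the k = 2 harmonic; the ratio L/(kπ) is strictly less than C_P = L/π, consistent with the sharp inequality ||u||_L² ≤ C_P ||u'||_L².


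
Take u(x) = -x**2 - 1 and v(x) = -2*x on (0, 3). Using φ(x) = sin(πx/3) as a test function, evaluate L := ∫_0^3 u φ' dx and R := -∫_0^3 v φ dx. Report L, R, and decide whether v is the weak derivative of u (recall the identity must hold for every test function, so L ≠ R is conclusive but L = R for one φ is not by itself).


LHS = 18/π, RHS = 18/π. Yes, v = u' weakly.

u(x) = -x**2 - 1, classical derivative u'(x) = -2*x.
φ(x) = sin(πx/3), so φ'(x) = π*cos(π*x/3)/3.
Note φ(0) = φ(3) = 0, so the boundary term u·φ vanishes.
LHS = ∫_0^3 u(x) φ'(x) dx = ∫_0^3 (-π*x^2*cos(π*x/3)/3 - π*cos(π*x/3)/3) dx. Term by term:
  ∫_0^3 -π*cos(π*x/3)/3 dx = 0;  ∫_0^3 -π*x^2*cos(π*x/3)/3 dx = 18/π.
Sum: 0 + 18/π = 18/π.
So LHS = 18/π.
∫_0^3 v(x) φ(x) dx = ∫_0^3 (-2*x*sin(π*x/3)) dx. Term by term:
  ∫_0^3 -2*x*sin(π*x/3) dx = -18/π.
So RHS = -∫_0^3 v(x) φ(x) dx = 18/π.
LHS = RHS, so the identity holds for this test φ.
Moreover u is smooth here and v(x) = u'(x) = -2*x pointwise, so the identity holds for every test function. Hence v is the weak derivative of u.


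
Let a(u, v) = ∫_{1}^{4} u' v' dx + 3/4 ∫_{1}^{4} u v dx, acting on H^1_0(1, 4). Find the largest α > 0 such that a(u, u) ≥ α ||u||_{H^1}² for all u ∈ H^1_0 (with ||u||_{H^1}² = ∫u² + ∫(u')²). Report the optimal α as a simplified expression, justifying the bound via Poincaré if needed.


α = (27/4 + π^2)/(9 + π^2)

Coercivity of a(·,·) on H^1_0(1, 4) means a(u, u) ≥ α ||u||_{H^1}² for every u ∈ H^1_0.
The interval has length L = 3, and Poincaré/coercivity depend only on L. Here a(u, u) = ∫(u')² + (3/4)·∫u².
Here 0 < c = 3/4 < 1. The condition a(u,u) ≥ α||u||_{H^1}² reads (1−α)∫(u')² ≥ (α−c)∫u². Any admissible α is ≤ 1 (rapidly oscillating u have ∫u²/∫(u')² → 0), and α = 1 would force 0 ≥ (1−c)∫u², impossible since c < 1; so 1−α > 0. By the sharp Poincaré inequality on H^1_0 of an interval of length L, ∫(u')² ≥ (π/L)²∫u² with equality for the first sine mode sin(π(x−x₀)/L) (x₀ the left endpoint), so the inequality holds for all u iff (1−α)(π/L)² ≥ α − c, i.e. α ≤ ((π/L)² + c)/((π/L)² + 1) = (1 + c(L/π)²)/(1 + (L/π)²). With (π/L)² = π^2/9 and c = 3/4, the largest admissible constant is α = ((π/L)² + c)/((π/L)² + 1).
Simplifying, α = (27/4 + π^2)/(9 + π^2).


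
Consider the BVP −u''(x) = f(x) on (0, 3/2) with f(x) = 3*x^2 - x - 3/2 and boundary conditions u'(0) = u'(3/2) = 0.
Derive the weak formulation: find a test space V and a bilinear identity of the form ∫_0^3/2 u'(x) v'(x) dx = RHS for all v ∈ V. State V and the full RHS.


V = H^1(0, 3/2) (no boundary constraint on v; u is determined up to an additive constant); weak form: ∫_0^3/2 u'v' dx = ∫_0^3/2 (3*x^2 - x - 3/2) v dx for all v ∈ V.

Multiply both sides by a test function v and integrate from 0 to 3/2:
  ∫_0^3/2 −u''(x) v(x) dx = ∫_0^3/2 f(x) v(x) dx.
Integrate the LHS by parts once:
  ∫_0^3/2 −u'' v dx = −[u'(x) v(x)]_0^3/2 + ∫_0^3/2 u'(x) v'(x) dx.
Thus ∫_0^3/2 u'(x) v'(x) dx = ∫_0^3/2 f(x) v(x) dx + [u'(x) v(x)]_0^3/2.
Choose V so that boundary terms are either known or forced to vanish.
u has homogeneous Neumann: u'(0) = u'(3/2) = 0. So [u' v]_0^3/2 = 0·v(3/2) − 0·v(0) = 0 for any v; take V = H^1(0, 3/2).
Weak formulation: find u (satisfying any essential BC) such that ∫_0^3/2 u'(x) v'(x) dx = ∫_0^3/2 f v dx for all v ∈ V (homogeneous Neumann, so boundary terms vanish).
Substituting f(x) = 3*x^2 - x - 3/2, the right-hand side is ∫_0^3/2 (3*x^2 - x - 3/2) v dx.
Compatibility check (pure Neumann): taking v ≡ 1 ∈ V gives 0 = ∫_0^3/2 f dx + (0) − (0), i.e. ∫_0^3/2 f dx must equal u'(0) − u'(3/2) = 0. Indeed ∫_0^3/2 (3*x^2 - x - 3/2) dx = 0, so the data are compatible. The solution is then unique only up to an additive constant (fix it e.g. by requiring ∫_0^3/2 u dx = 0).


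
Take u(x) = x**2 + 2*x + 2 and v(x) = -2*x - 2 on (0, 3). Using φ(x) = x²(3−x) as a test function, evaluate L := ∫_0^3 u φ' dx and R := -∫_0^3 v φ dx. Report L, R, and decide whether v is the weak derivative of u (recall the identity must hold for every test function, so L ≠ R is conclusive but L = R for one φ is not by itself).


LHS = -189/5, RHS = 189/5. No, v is not the weak derivative of u.

u(x) = x**2 + 2*x + 2, classical derivative u'(x) = 2*x + 2.
φ(x) = x²(3−x), so φ'(x) = 3*x*(2 - x).
Note φ(0) = φ(3) = 0, so the boundary term u·φ vanishes.
LHS = ∫_0^3 u(x) φ'(x) dx = ∫_0^3 (-3*x^4 + 6*x^2 + 12*x) dx. Term by term:
  ∫_0^3 -3*x^4 dx = -729/5;  ∫_0^3 6*x^2 dx = 54;  ∫_0^3 12*x dx = 54.
Sum: -729/5 + 54 + 54 = -189/5.
So LHS = -189/5.
∫_0^3 v(x) φ(x) dx = ∫_0^3 (2*x^4 - 4*x^3 - 6*x^2) dx. Term by term:
  ∫_0^3 2*x^4 dx = 486/5;  ∫_0^3 -4*x^3 dx = -81;  ∫_0^3 -6*x^2 dx = -54.
Sum: 486/5 − 81 − 54 = -189/5.
So RHS = -∫_0^3 v(x) φ(x) dx = 189/5.
LHS − RHS = -378/5 ≠ 0, so the identity fails.
(For a valid weak derivative the identity must hold for EVERY test function, in particular this one. The failure shows v is NOT the weak derivative of u.)
Correct weak derivative would be u'(x) = 2*x + 2.


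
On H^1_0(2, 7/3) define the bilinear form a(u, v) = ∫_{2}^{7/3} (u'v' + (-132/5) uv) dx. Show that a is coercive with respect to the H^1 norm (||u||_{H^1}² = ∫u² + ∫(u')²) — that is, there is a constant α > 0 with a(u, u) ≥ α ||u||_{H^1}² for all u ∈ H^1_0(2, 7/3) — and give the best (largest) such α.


α = 3*(-44 + 15*π^2)/(5*(1 + 9*π^2))

Coercivity of a(·,·) on H^1_0(2, 7/3) means a(u, u) ≥ α ||u||_{H^1}² for every u ∈ H^1_0.
The interval has length L = 1/3, and Poincaré/coercivity depend only on L. Here a(u, u) = ∫(u')² + (-132/5)·∫u².
Here c = -132/5 < 0 with |c| < (π/L)² = 9*π^2, so coercivity still holds. The condition a(u,u) ≥ α||u||_{H^1}² reads (1−α)∫(u')² ≥ (α−c)∫u². Any admissible α is ≤ 1 (rapidly oscillating u have ∫u²/∫(u')² → 0), and α = 1 would force 0 ≥ (1−c)∫u², impossible since c < 1; so 1−α > 0. By the sharp Poincaré inequality on H^1_0 of an interval of length L, ∫(u')² ≥ (π/L)²∫u² with equality for the first sine mode sin(π(x−x₀)/L) (x₀ the left endpoint), so the inequality holds for all u iff (1−α)(π/L)² ≥ α − c, i.e. α ≤ ((π/L)² + c)/((π/L)² + 1) = (1 + c(L/π)²)/(1 + (L/π)²). (Direct route, valid since c ≤ 0: Poincaré gives c∫u² ≥ c(L/π)²∫(u')², so a(u,u) ≥ (1 + c(L/π)²)∫(u')², while ||u||_{H^1}² ≤ (1 + (L/π)²)∫(u')²; dividing yields the same α.) With (π/L)² = 9*π^2 and c = -132/5, the largest admissible constant is α = ((π/L)² + c)/((π/L)² + 1).
Simplifying, α = 3*(-44 + 15*π^2)/(5*(1 + 9*π^2)).


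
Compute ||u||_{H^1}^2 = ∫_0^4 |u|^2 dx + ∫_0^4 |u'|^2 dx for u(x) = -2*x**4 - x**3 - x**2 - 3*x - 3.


||u||_{H^1}^2 = 23379208/63

The H^1 norm (squared) on an interval (0, L) is
  ||u||_{H^1}^2 = ∫_0^L u(x)^2 dx + ∫_0^L u'(x)^2 dx.
Compute u'(x) = -8*x**3 - 3*x**2 - 2*x - 3.
Then u(x)^2 = 4*x**8 + 4*x**7 + 5*x**6 + 14*x**5 + 19*x**4 + 12*x**3 + 15*x**2 + 18*x + 9 and u'(x)^2 = 64*x**6 + 48*x**5 + 41*x**4 + 60*x**3 + 22*x**2 + 12*x + 9.
Integrate each monomial from 0 to 4 using ∫_0^4 c·x^n dx = c·4^(n+1)/(n+1):
  ∫_0^4 u(x)^2 dx = ∫_0^4 (4*x^8 + 4*x^7 + 5*x^6 + 14*x^5 + 19*x^4 + 12*x^3 + 15*x^2 + 18*x + 9) dx. Term by term:
    ∫_0^4 4*x^8 dx = 1048576/9;  ∫_0^4 4*x^7 dx = 32768;  ∫_0^4 5*x^6 dx = 81920/7;
    ∫_0^4 14*x^5 dx = 28672/3;  ∫_0^4 19*x^4 dx = 19456/5;  ∫_0^4 12*x^3 dx = 768;
    ∫_0^4 15*x^2 dx = 320;  ∫_0^4 18*x dx = 144;  ∫_0^4 9 dx = 36.
  Sum: 1048576/9 + 32768 + 81920/7 + 28672/3 + 19456/5 + 768 + 320 + 144 + 36 = 55344188/315.
  ∫_0^4 u'(x)^2 dx = ∫_0^4 (64*x^6 + 48*x^5 + 41*x^4 + 60*x^3 + 22*x^2 + 12*x + 9) dx. Term by term:
    ∫_0^4 64*x^6 dx = 1048576/7;  ∫_0^4 48*x^5 dx = 32768;  ∫_0^4 41*x^4 dx = 41984/5;
    ∫_0^4 60*x^3 dx = 3840;  ∫_0^4 22*x^2 dx = 1408/3;  ∫_0^4 12*x dx = 96;
    ∫_0^4 9 dx = 36.
  Sum: 1048576/7 + 32768 + 41984/5 + 3840 + 1408/3 + 96 + 36 = 20517284/105.
Adding: ||u||_{H^1}^2 = 55344188/315 + 20517284/105 = 23379208/63.


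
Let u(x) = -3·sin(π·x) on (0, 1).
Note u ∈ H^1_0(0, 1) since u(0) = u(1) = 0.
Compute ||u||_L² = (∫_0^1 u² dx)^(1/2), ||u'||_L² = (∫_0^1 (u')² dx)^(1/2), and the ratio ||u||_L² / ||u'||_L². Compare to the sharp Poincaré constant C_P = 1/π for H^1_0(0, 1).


||u||_L² / ||u'||_L² = 1/π = C_P.

u(x) = -3·sin(π·x), so u'(x) = -3*π*cos(π*x).
Writing u(x) = A·sin(kπx/L) with A = -3 and k = 1, use ∫_0^L sin²(kπx/L) dx = L/2 and ∫_0^L cos²(kπx/L) dx = L/2.
u² = 9·sin²(π·x) and (u')² = 9*π^2·cos²(π·x), and each of sin², cos² integrates to L/2 = 1/2 over (0, 1).
∫_0^1 u² dx = 9/2, so ||u||_L² = 3*sqrt(2)/2.
∫_0^1 (u')² dx = 9*π^2/2, so ||u'||_L² = 3*sqrt(2)*π/2.
Ratio ||u||_L² / ||u'||_L² = 1/π.
Sharp Poincaré constant on H^1_0(0, 1) is C_P = L/π = 1/π, achieved by sin(π·x).
This is the k = 1 eigenfunction (up to amplitude), so the ratio equals the sharp Poincaré constant exactly.


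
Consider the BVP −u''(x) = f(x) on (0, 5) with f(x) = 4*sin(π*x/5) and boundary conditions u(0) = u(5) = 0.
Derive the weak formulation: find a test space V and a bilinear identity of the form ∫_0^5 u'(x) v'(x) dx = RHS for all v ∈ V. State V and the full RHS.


V = H^1_0(0, 5) (so v(0) = v(5) = 0); weak form: ∫_0^5 u'v' dx = ∫_0^5 (4*sin(π*x/5)) v dx for all v ∈ V.

Multiply both sides by a test function v and integrate from 0 to 5:
  ∫_0^5 −u''(x) v(x) dx = ∫_0^5 f(x) v(x) dx.
Integrate the LHS by parts once:
  ∫_0^5 −u'' v dx = −[u'(x) v(x)]_0^5 + ∫_0^5 u'(x) v'(x) dx.
Thus ∫_0^5 u'(x) v'(x) dx = ∫_0^5 f(x) v(x) dx + [u'(x) v(x)]_0^5.
Choose V so that boundary terms are either known or forced to vanish.
u is Dirichlet: u(0) = u(5) = 0. Let V = H^1_0(0, 5); then v(0) = v(5) = 0, and [u' v]_0^5 = 0.
Weak formulation: find u (satisfying any essential BC) such that ∫_0^5 u'(x) v'(x) dx = ∫_0^5 f v dx for all v ∈ V.
Substituting f(x) = 4*sin(π*x/5), the right-hand side is ∫_0^5 (4*sin(π*x/5)) v dx.


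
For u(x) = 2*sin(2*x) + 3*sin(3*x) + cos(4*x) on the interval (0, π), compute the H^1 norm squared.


||u||_{H^1(0,π)}^2 = -612/7 + 127*π/2

u'(x) = -4*sin(4*x) + 4*cos(2*x) + 9*cos(3*x).
Expand u² and (u')² and integrate term by term on (0, π), using: for integers n ≥ 1, ∫_0^π sin²(nx) dx = ∫_0^π cos²(nx) dx = π/2; for n ≠ n', ∫_0^π sin(nx)sin(n'x) dx = ∫_0^π cos(nx)cos(n'x) dx = 0; and by product-to-sum, ∫_0^π sin(nx)cos(n'x) dx = ½∫_0^π [sin((n+n')x) + sin((n−n')x)] dx, which is 0 when n+n' is even and 2n/(n²−n'²) when n+n' is odd (it need not vanish on (0, π)).
  u² squared terms: (2)²·∫sin(2x)² dx = 4·π/2 = 2*π;  (3)²·∫sin(3x)² dx = 9·π/2 = 9*π/2;  (1)²·∫cos(4x)² dx = 1·π/2 = π/2.
  u² cross terms: 2·(2)·(3)·∫sin(2x)·sin(3x) dx = 12·(0) = 0;  2·(2)·(1)·∫sin(2x)·cos(4x) dx = 4·(0) = 0;  2·(3)·(1)·∫sin(3x)·cos(4x) dx = 6·(-6/7) = -36/7.
  So ∫_0^π u² dx = 2*π + 9*π/2 + π/2 + 0 + 0 − 36/7 = -36/7 + 7*π.
  (u')² squared terms: (-4)²·∫sin(4x)² dx = 16·π/2 = 8*π;  (4)²·∫cos(2x)² dx = 16·π/2 = 8*π;  (9)²·∫cos(3x)² dx = 81·π/2 = 81*π/2.
  (u')² cross terms: 2·(-4)·(4)·∫sin(4x)·cos(2x) dx = -32·(0) = 0;  2·(-4)·(9)·∫sin(4x)·cos(3x) dx = -72·(8/7) = -576/7;  2·(4)·(9)·∫cos(2x)·cos(3x) dx = 72·(0) = 0.
  So ∫_0^π (u')² dx = 8*π + 8*π + 81*π/2 + 0 − 576/7 + 0 = -576/7 + 113*π/2.
||u||_{H^1}^2 = (-36/7 + 7*π) + (-576/7 + 113*π/2) = -612/7 + 127*π/2.


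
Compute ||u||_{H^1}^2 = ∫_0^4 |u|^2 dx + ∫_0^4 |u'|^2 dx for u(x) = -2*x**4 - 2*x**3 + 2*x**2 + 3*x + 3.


||u||_{H^1}^2 = 113027144/315

The H^1 norm (squared) on an interval (0, L) is
  ||u||_{H^1}^2 = ∫_0^L u(x)^2 dx + ∫_0^L u'(x)^2 dx.
Compute u'(x) = -8*x**3 - 6*x**2 + 4*x + 3.
Then u(x)^2 = 4*x**8 + 8*x**7 - 4*x**6 - 20*x**5 - 20*x**4 + 21*x**2 + 18*x + 9 and u'(x)^2 = 64*x**6 + 96*x**5 - 28*x**4 - 96*x**3 - 20*x**2 + 24*x + 9.
Integrate each monomial from 0 to 4 using ∫_0^4 c·x^n dx = c·4^(n+1)/(n+1):
  ∫_0^4 u(x)^2 dx = ∫_0^4 (4*x^8 + 8*x^7 - 4*x^6 - 20*x^5 - 20*x^4 + 21*x^2 + 18*x + 9) dx. Term by term:
    ∫_0^4 4*x^8 dx = 1048576/9;  ∫_0^4 8*x^7 dx = 65536;  ∫_0^4 -4*x^6 dx = -65536/7;
    ∫_0^4 -20*x^5 dx = -40960/3;  ∫_0^4 -20*x^4 dx = -4096;  ∫_0^4 21*x^2 dx = 448;
    ∫_0^4 18*x dx = 144;  ∫_0^4 9 dx = 36.
  Sum: 1048576/9 + 65536 − 65536/7 − 40960/3 − 4096 + 448 + 144 + 36 = 9800332/63.
  ∫_0^4 u'(x)^2 dx = ∫_0^4 (64*x^6 + 96*x^5 - 28*x^4 - 96*x^3 - 20*x^2 + 24*x + 9) dx. Term by term:
    ∫_0^4 64*x^6 dx = 1048576/7;  ∫_0^4 96*x^5 dx = 65536;  ∫_0^4 -28*x^4 dx = -28672/5;
    ∫_0^4 -96*x^3 dx = -6144;  ∫_0^4 -20*x^2 dx = -1280/3;  ∫_0^4 24*x dx = 192;
    ∫_0^4 9 dx = 36.
  Sum: 1048576/7 + 65536 − 28672/5 − 6144 − 1280/3 + 192 + 36 = 21341828/105.
Adding: ||u||_{H^1}^2 = 9800332/63 + 21341828/105 = 113027144/315.


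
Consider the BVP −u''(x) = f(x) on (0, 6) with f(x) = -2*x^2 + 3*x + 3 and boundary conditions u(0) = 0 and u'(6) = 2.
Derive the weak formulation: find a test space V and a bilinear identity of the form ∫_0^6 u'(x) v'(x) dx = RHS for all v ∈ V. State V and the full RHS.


V = {v ∈ H^1(0, 6) : v(0) = 0} (test functions vanish at x = 0 where u is specified); weak form: ∫_0^6 u'v' dx = ∫_0^6 (-2*x^2 + 3*x + 3) v dx + 2·v(6) for all v ∈ V.

Multiply both sides by a test function v and integrate from 0 to 6:
  ∫_0^6 −u''(x) v(x) dx = ∫_0^6 f(x) v(x) dx.
Integrate the LHS by parts once:
  ∫_0^6 −u'' v dx = −[u'(x) v(x)]_0^6 + ∫_0^6 u'(x) v'(x) dx.
Thus ∫_0^6 u'(x) v'(x) dx = ∫_0^6 f(x) v(x) dx + [u'(x) v(x)]_0^6.
Choose V so that boundary terms are either known or forced to vanish.
Mixed BC: u(0) = 0 (Dirichlet) and u'(6) = 2 (Neumann). Define V = {v ∈ H^1(0, 6) : v(0) = 0}. Then [u' v]_0^6 = u'(6)·v(6) − u'(0)·0 = 2·v(6).
Weak formulation: find u (satisfying any essential BC) such that ∫_0^6 u'(x) v'(x) dx = ∫_0^6 f v dx + 2·v(6) for all v ∈ V (Dirichlet at 0 absorbed into V; Neumann datum at x = 6 contributes the boundary term).
Substituting f(x) = -2*x^2 + 3*x + 3, the right-hand side is ∫_0^6 (-2*x^2 + 3*x + 3) v dx + 2·v(6).


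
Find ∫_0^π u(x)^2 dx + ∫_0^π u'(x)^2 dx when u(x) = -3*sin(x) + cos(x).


||u||_{H^1(0,π)}^2 = 10*π

u'(x) = -sin(x) - 3*cos(x).
Expand u² and (u')² and integrate term by term on (0, π), using: for integers n ≥ 1, ∫_0^π sin²(nx) dx = ∫_0^π cos²(nx) dx = π/2; for n ≠ n', ∫_0^π sin(nx)sin(n'x) dx = ∫_0^π cos(nx)cos(n'x) dx = 0; and by product-to-sum, ∫_0^π sin(nx)cos(n'x) dx = ½∫_0^π [sin((n+n')x) + sin((n−n')x)] dx, which is 0 when n+n' is even and 2n/(n²−n'²) when n+n' is odd (it need not vanish on (0, π)).
  u² squared terms: (-3)²·∫sin(x)² dx = 9·π/2 = 9*π/2;  (1)²·∫cos(x)² dx = 1·π/2 = π/2.
  u² cross terms: 2·(-3)·(1)·∫sin(x)·cos(x) dx = -6·(0) = 0.
  So ∫_0^π u² dx = 9*π/2 + π/2 + 0 = 5*π.
  (u')² squared terms: (-1)²·∫sin(x)² dx = 1·π/2 = π/2;  (-3)²·∫cos(x)² dx = 9·π/2 = 9*π/2.
  (u')² cross terms: 2·(-1)·(-3)·∫sin(x)·cos(x) dx = 6·(0) = 0.
  So ∫_0^π (u')² dx = π/2 + 9*π/2 + 0 = 5*π.
||u||_{H^1}^2 = (5*π) + (5*π) = 10*π.


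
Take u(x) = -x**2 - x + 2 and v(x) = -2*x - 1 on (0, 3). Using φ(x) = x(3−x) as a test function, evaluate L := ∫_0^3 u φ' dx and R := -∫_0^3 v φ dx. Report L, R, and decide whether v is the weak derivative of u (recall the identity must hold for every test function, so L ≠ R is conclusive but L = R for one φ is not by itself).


LHS = 18, RHS = 18. Yes, v = u' weakly.

u(x) = -x**2 - x + 2, classical derivative u'(x) = -2*x - 1.
φ(x) = x(3−x), so φ'(x) = 3 - 2*x.
Note φ(0) = φ(3) = 0, so the boundary term u·φ vanishes.
LHS = ∫_0^3 u(x) φ'(x) dx = ∫_0^3 (2*x^3 - x^2 - 7*x + 6) dx. Term by term:
  ∫_0^3 2*x^3 dx = 81/2;  ∫_0^3 -x^2 dx = -9;  ∫_0^3 -7*x dx = -63/2;
  ∫_0^3 6 dx = 18.
Sum: 81/2 − 9 − 63/2 + 18 = 18.
So LHS = 18.
∫_0^3 v(x) φ(x) dx = ∫_0^3 (2*x^3 - 5*x^2 - 3*x) dx. Term by term:
  ∫_0^3 2*x^3 dx = 81/2;  ∫_0^3 -5*x^2 dx = -45;  ∫_0^3 -3*x dx = -27/2.
Sum: 81/2 − 45 − 27/2 = -18.
So RHS = -∫_0^3 v(x) φ(x) dx = 18.
LHS = RHS, so the identity holds for this test φ.
Moreover u is smooth here and v(x) = u'(x) = -2*x - 1 pointwise, so the identity holds for every test function. Hence v is the weak derivative of u.


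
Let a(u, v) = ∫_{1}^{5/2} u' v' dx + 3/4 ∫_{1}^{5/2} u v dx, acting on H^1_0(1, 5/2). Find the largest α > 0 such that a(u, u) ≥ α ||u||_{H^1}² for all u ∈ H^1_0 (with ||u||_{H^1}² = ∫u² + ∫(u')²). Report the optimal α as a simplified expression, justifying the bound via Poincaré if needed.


α = (27 + 16*π^2)/(4*(9 + 4*π^2))

Coercivity of a(·,·) on H^1_0(1, 5/2) means a(u, u) ≥ α ||u||_{H^1}² for every u ∈ H^1_0.
The interval has length L = 3/2, and Poincaré/coercivity depend only on L. Here a(u, u) = ∫(u')² + (3/4)·∫u².
Here 0 < c = 3/4 < 1. The condition a(u,u) ≥ α||u||_{H^1}² reads (1−α)∫(u')² ≥ (α−c)∫u². Any admissible α is ≤ 1 (rapidly oscillating u have ∫u²/∫(u')² → 0), and α = 1 would force 0 ≥ (1−c)∫u², impossible since c < 1; so 1−α > 0. By the sharp Poincaré inequality on H^1_0 of an interval of length L, ∫(u')² ≥ (π/L)²∫u² with equality for the first sine mode sin(π(x−x₀)/L) (x₀ the left endpoint), so the inequality holds for all u iff (1−α)(π/L)² ≥ α − c, i.e. α ≤ ((π/L)² + c)/((π/L)² + 1) = (1 + c(L/π)²)/(1 + (L/π)²). With (π/L)² = 4*π^2/9 and c = 3/4, the largest admissible constant is α = ((π/L)² + c)/((π/L)² + 1).
Simplifying, α = (27 + 16*π^2)/(4*(9 + 4*π^2)).
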